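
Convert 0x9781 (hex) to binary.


Each hex digit → 4 binary bits:
  9 = 1001
  7 = 0111
  8 = 1000
  1 = 0001
Concatenate: 1001 0111 1000 0001
= 1001011110000001


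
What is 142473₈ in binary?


Each octal digit → 3 binary bits:
  1 = 001
  4 = 100
  2 = 010
  4 = 100
  7 = 111
  3 = 011
Concatenate: 001 100 010 100 111 011
= 001100010100111011


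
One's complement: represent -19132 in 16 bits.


Original: 0100101010111100
Invert all bits:
  bit 0: 0 → 1
  bit 1: 1 → 0
  bit 2: 0 → 1
  bit 3: 0 → 1
  bit 4: 1 → 0
  bit 5: 0 → 1
  bit 6: 1 → 0
  bit 7: 0 → 1
  bit 8: 1 → 0
  bit 9: 0 → 1
  bit 10: 1 → 0
  bit 11: 1 → 0
  bit 12: 1 → 0
  bit 13: 1 → 0
  bit 14: 0 → 1
  bit 15: 0 → 1
= 1011010101000011


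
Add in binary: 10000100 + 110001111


Align and add column by column (LSB to MSB, carry propagating):
  0010000100
+ 0110001111
  ----------
  col 0: 0 + 1 + 0 (carry in) = 1 → bit 1, carry out 0
  col 1: 0 + 1 + 0 (carry in) = 1 → bit 1, carry out 0
  col 2: 1 + 1 + 0 (carry in) = 2 → bit 0, carry out 1
  col 3: 0 + 1 + 1 (carry in) = 2 → bit 0, carry out 1
  col 4: 0 + 0 + 1 (carry in) = 1 → bit 1, carry out 0
  col 5: 0 + 0 + 0 (carry in) = 0 → bit 0, carry out 0
  col 6: 0 + 0 + 0 (carry in) = 0 → bit 0, carry out 0
  col 7: 1 + 1 + 0 (carry in) = 2 → bit 0, carry out 1
  col 8: 0 + 1 + 1 (carry in) = 2 → bit 0, carry out 1
  col 9: 0 + 0 + 1 (carry in) = 1 → bit 1, carry out 0
Reading bits MSB→LSB: 1000010011
Strip leading zeros: 1000010011
= 1000010011


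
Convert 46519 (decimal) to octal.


Divide by 8 repeatedly:
46519 ÷ 8 = 5814 remainder 7
5814 ÷ 8 = 726 remainder 6
726 ÷ 8 = 90 remainder 6
90 ÷ 8 = 11 remainder 2
11 ÷ 8 = 1 remainder 3
1 ÷ 8 = 0 remainder 1
Reading remainders bottom-up:
= 0o132667


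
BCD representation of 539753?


Each digit → 4-bit binary:
  5 → 0101
  3 → 0011
  9 → 1001
  7 → 0111
  5 → 0101
  3 → 0011
= 0101 0011 1001 0111 0101 0011


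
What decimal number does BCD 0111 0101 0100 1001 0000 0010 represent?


Each 4-bit group → digit:
  0111 → 7
  0101 → 5
  0100 → 4
  1001 → 9
  0000 → 0
  0010 → 2
= 754902


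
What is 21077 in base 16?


Divide by 16 repeatedly:
21077 ÷ 16 = 1317 remainder 5 (5)
1317 ÷ 16 = 82 remainder 5 (5)
82 ÷ 16 = 5 remainder 2 (2)
5 ÷ 16 = 0 remainder 5 (5)
Reading remainders bottom-up:
= 0x5255


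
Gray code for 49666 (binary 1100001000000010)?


Binary: 1100001000000010
Gray code: G = B XOR (B >> 1)
B >> 1 = 0110000100000001
1100001000000010 XOR 0110000100000001:
  1 XOR 0 = 1
  1 XOR 1 = 0
  0 XOR 1 = 1
  0 XOR 0 = 0
  0 XOR 0 = 0
  0 XOR 0 = 0
  1 XOR 0 = 1
  0 XOR 1 = 1
  0 XOR 0 = 0
  0 XOR 0 = 0
  0 XOR 0 = 0
  0 XOR 0 = 0
  0 XOR 0 = 0
  0 XOR 0 = 0
  1 XOR 0 = 1
  0 XOR 1 = 1
= 1010001100000011


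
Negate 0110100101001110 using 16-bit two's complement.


Original: 0110100101001110
Step 1 - Invert all bits: 1001011010110001
Step 2 - Add 1: 1001011010110001 + 1
= 1001011010110010 (represents -26958)


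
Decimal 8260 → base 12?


Divide by 12 repeatedly:
8260 ÷ 12 = 688 remainder 4
688 ÷ 12 = 57 remainder 4
57 ÷ 12 = 4 remainder 9
4 ÷ 12 = 0 remainder 4
Reading remainders bottom-up:
= 4944


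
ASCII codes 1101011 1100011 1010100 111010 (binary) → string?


Codes (binary): 1101011 1100011 1010100 111010
Per-code ASCII lookup:
  1101011 = 107  (range 97-122: lowercase, 107 - 97 = 10) → 'k'
  1100011 = 99  (range 97-122: lowercase, 99 - 97 = 2) → 'c'
  1010100 = 84  (range 65-90: uppercase, 84 - 65 = 19) → 'T'
  111010 = 58  (special character) → ':'
= 'kcT:'


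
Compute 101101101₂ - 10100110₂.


Align and subtract column by column (LSB to MSB, borrowing when needed):
  101101101
- 010100110
  ---------
  col 0: (1 - 0 borrow-in) - 0 → 1 - 0 = 1, borrow out 0
  col 1: (0 - 0 borrow-in) - 1 → borrow from next column: (0+2) - 1 = 1, borrow out 1
  col 2: (1 - 1 borrow-in) - 1 → borrow from next column: (0+2) - 1 = 1, borrow out 1
  col 3: (1 - 1 borrow-in) - 0 → 0 - 0 = 0, borrow out 0
  col 4: (0 - 0 borrow-in) - 0 → 0 - 0 = 0, borrow out 0
  col 5: (1 - 0 borrow-in) - 1 → 1 - 1 = 0, borrow out 0
  col 6: (1 - 0 borrow-in) - 0 → 1 - 0 = 1, borrow out 0
  col 7: (0 - 0 borrow-in) - 1 → borrow from next column: (0+2) - 1 = 1, borrow out 1
  col 8: (1 - 1 borrow-in) - 0 → 0 - 0 = 0, borrow out 0
Reading bits MSB→LSB: 011000111
Strip leading zeros: 11000111
= 11000111


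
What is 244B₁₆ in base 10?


Positional values:
Position 0: B × 16^0 = 11 × 1 = 11
Position 1: 4 × 16^1 = 4 × 16 = 64
Position 2: 4 × 16^2 = 4 × 256 = 1024
Position 3: 2 × 16^3 = 2 × 4096 = 8192
Sum = 11 + 64 + 1024 + 8192
= 9291


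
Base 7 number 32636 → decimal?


Positional values (base 7):
  6 × 7^0 = 6 × 1 = 6
  3 × 7^1 = 3 × 7 = 21
  6 × 7^2 = 6 × 49 = 294
  2 × 7^3 = 2 × 343 = 686
  3 × 7^4 = 3 × 2401 = 7203
Sum = 6 + 21 + 294 + 686 + 7203
= 8210


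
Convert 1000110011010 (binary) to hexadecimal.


Group into 4-bit nibbles: 0001000110011010
  0001 = 1
  0001 = 1
  1001 = 9
  1010 = A
= 0x119A


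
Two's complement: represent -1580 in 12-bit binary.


Original: 011000101100
Step 1 - Invert all bits: 100111010011
Step 2 - Add 1: 100111010011 + 1
= 100111010100 (represents -1580)


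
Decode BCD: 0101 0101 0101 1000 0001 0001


Each 4-bit group → digit:
  0101 → 5
  0101 → 5
  0101 → 5
  1000 → 8
  0001 → 1
  0001 → 1
= 555811


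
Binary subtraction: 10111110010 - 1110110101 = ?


Align and subtract column by column (LSB to MSB, borrowing when needed):
  10111110010
- 01110110101
  -----------
  col 0: (0 - 0 borrow-in) - 1 → borrow from next column: (0+2) - 1 = 1, borrow out 1
  col 1: (1 - 1 borrow-in) - 0 → 0 - 0 = 0, borrow out 0
  col 2: (0 - 0 borrow-in) - 1 → borrow from next column: (0+2) - 1 = 1, borrow out 1
  col 3: (0 - 1 borrow-in) - 0 → borrow from next column: (-1+2) - 0 = 1, borrow out 1
  col 4: (1 - 1 borrow-in) - 1 → borrow from next column: (0+2) - 1 = 1, borrow out 1
  col 5: (1 - 1 borrow-in) - 1 → borrow from next column: (0+2) - 1 = 1, borrow out 1
  col 6: (1 - 1 borrow-in) - 0 → 0 - 0 = 0, borrow out 0
  col 7: (1 - 0 borrow-in) - 1 → 1 - 1 = 0, borrow out 0
  col 8: (1 - 0 borrow-in) - 1 → 1 - 1 = 0, borrow out 0
  col 9: (0 - 0 borrow-in) - 1 → borrow from next column: (0+2) - 1 = 1, borrow out 1
  col 10: (1 - 1 borrow-in) - 0 → 0 - 0 = 0, borrow out 0
Reading bits MSB→LSB: 01000111101
Strip leading zeros: 1000111101
= 1000111101


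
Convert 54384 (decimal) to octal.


Divide by 8 repeatedly:
54384 ÷ 8 = 6798 remainder 0
6798 ÷ 8 = 849 remainder 6
849 ÷ 8 = 106 remainder 1
106 ÷ 8 = 13 remainder 2
13 ÷ 8 = 1 remainder 5
1 ÷ 8 = 0 remainder 1
Reading remainders bottom-up:
= 0o152160


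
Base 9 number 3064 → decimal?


Positional values (base 9):
  4 × 9^0 = 4 × 1 = 4
  6 × 9^1 = 6 × 9 = 54
  0 × 9^2 = 0 × 81 = 0
  3 × 9^3 = 3 × 729 = 2187
Sum = 4 + 54 + 0 + 2187
= 2245


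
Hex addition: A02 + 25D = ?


Align and add column by column (LSB to MSB, each column mod 16 with carry):
  0A02
+ 025D
  ----
  col 0: 2(2) + D(13) + 0 (carry in) = 15 → F(15), carry out 0
  col 1: 0(0) + 5(5) + 0 (carry in) = 5 → 5(5), carry out 0
  col 2: A(10) + 2(2) + 0 (carry in) = 12 → C(12), carry out 0
  col 3: 0(0) + 0(0) + 0 (carry in) = 0 → 0(0), carry out 0
Reading digits MSB→LSB: 0C5F
Strip leading zeros: C5F
= 0xC5F


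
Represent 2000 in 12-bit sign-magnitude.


Sign bit: 0 (positive)
Magnitude: 2000 = 11111010000
= 011111010000


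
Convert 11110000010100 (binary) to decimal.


Positional values:
Bit 2: 1 × 2^2 = 4
Bit 4: 1 × 2^4 = 16
Bit 10: 1 × 2^10 = 1024
Bit 11: 1 × 2^11 = 2048
Bit 12: 1 × 2^12 = 4096
Bit 13: 1 × 2^13 = 8192
Sum = 4 + 16 + 1024 + 2048 + 4096 + 8192
= 15380


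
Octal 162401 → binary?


Each octal digit → 3 binary bits:
  1 = 001
  6 = 110
  2 = 010
  4 = 100
  0 = 000
  1 = 001
Concatenate: 001 110 010 100 000 001
= 001110010100000001


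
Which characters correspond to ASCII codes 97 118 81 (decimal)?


Codes (decimal): 97 118 81
Per-code ASCII lookup:
  97  (range 97-122: lowercase, 97 - 97 = 0) → 'a'
  118  (range 97-122: lowercase, 118 - 97 = 21) → 'v'
  81  (range 65-90: uppercase, 81 - 65 = 16) → 'Q'
= 'avQ'


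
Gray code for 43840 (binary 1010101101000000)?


Binary: 1010101101000000
Gray code: G = B XOR (B >> 1)
B >> 1 = 0101010110100000
1010101101000000 XOR 0101010110100000:
  1 XOR 0 = 1
  0 XOR 1 = 1
  1 XOR 0 = 1
  0 XOR 1 = 1
  1 XOR 0 = 1
  0 XOR 1 = 1
  1 XOR 0 = 1
  1 XOR 1 = 0
  0 XOR 1 = 1
  1 XOR 0 = 1
  0 XOR 1 = 1
  0 XOR 0 = 0
  0 XOR 0 = 0
  0 XOR 0 = 0
  0 XOR 0 = 0
  0 XOR 0 = 0
= 1111111011100000


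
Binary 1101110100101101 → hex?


Group into 4-bit nibbles: 1101110100101101
  1101 = D
  1101 = D
  0010 = 2
  1101 = D
= 0xDD2D


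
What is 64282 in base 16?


Divide by 16 repeatedly:
64282 ÷ 16 = 4017 remainder 10 (A)
4017 ÷ 16 = 251 remainder 1 (1)
251 ÷ 16 = 15 remainder 11 (B)
15 ÷ 16 = 0 remainder 15 (F)
Reading remainders bottom-up:
= 0xFB1A


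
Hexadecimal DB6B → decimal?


Positional values:
Position 0: B × 16^0 = 11 × 1 = 11
Position 1: 6 × 16^1 = 6 × 16 = 96
Position 2: B × 16^2 = 11 × 256 = 2816
Position 3: D × 16^3 = 13 × 4096 = 53248
Sum = 11 + 96 + 2816 + 53248
= 56171


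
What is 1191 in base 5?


Divide by 5 repeatedly:
1191 ÷ 5 = 238 remainder 1
238 ÷ 5 = 47 remainder 3
47 ÷ 5 = 9 remainder 2
9 ÷ 5 = 1 remainder 4
1 ÷ 5 = 0 remainder 1
Reading remainders bottom-up:
= 14231


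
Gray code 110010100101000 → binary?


Gray code: 110010100101000
MSB stays the same: 1
Each subsequent bit = prev_binary XOR current_gray:
  B[1] = 1 XOR 1 = 0
  B[2] = 0 XOR 0 = 0
  B[3] = 0 XOR 0 = 0
  B[4] = 0 XOR 1 = 1
  B[5] = 1 XOR 0 = 1
  B[6] = 1 XOR 1 = 0
  B[7] = 0 XOR 0 = 0
  B[8] = 0 XOR 0 = 0
  B[9] = 0 XOR 1 = 1
  B[10] = 1 XOR 0 = 1
  B[11] = 1 XOR 1 = 0
  B[12] = 0 XOR 0 = 0
  B[13] = 0 XOR 0 = 0
  B[14] = 0 XOR 0 = 0
= 100011000110000 (17968 decimal)


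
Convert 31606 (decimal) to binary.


Divide by 2 repeatedly:
31606 ÷ 2 = 15803 remainder 0
15803 ÷ 2 = 7901 remainder 1
7901 ÷ 2 = 3950 remainder 1
3950 ÷ 2 = 1975 remainder 0
1975 ÷ 2 = 987 remainder 1
987 ÷ 2 = 493 remainder 1
493 ÷ 2 = 246 remainder 1
246 ÷ 2 = 123 remainder 0
123 ÷ 2 = 61 remainder 1
61 ÷ 2 = 30 remainder 1
30 ÷ 2 = 15 remainder 0
15 ÷ 2 = 7 remainder 1
7 ÷ 2 = 3 remainder 1
3 ÷ 2 = 1 remainder 1
1 ÷ 2 = 0 remainder 1
Reading remainders bottom-up:
= 111101101110110


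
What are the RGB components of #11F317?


Hex: #11F317
R = 11₁₆ = 17
G = F3₁₆ = 243
B = 17₁₆ = 23
= RGB(17, 243, 23)


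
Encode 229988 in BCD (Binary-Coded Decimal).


Each digit → 4-bit binary:
  2 → 0010
  2 → 0010
  9 → 1001
  9 → 1001
  8 → 1000
  8 → 1000
= 0010 0010 1001 1001 1000 1000


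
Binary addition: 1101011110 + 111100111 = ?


Align and add column by column (LSB to MSB, carry propagating):
  01101011110
+ 00111100111
  -----------
  col 0: 0 + 1 + 0 (carry in) = 1 → bit 1, carry out 0
  col 1: 1 + 1 + 0 (carry in) = 2 → bit 0, carry out 1
  col 2: 1 + 1 + 1 (carry in) = 3 → bit 1, carry out 1
  col 3: 1 + 0 + 1 (carry in) = 2 → bit 0, carry out 1
  col 4: 1 + 0 + 1 (carry in) = 2 → bit 0, carry out 1
  col 5: 0 + 1 + 1 (carry in) = 2 → bit 0, carry out 1
  col 6: 1 + 1 + 1 (carry in) = 3 → bit 1, carry out 1
  col 7: 0 + 1 + 1 (carry in) = 2 → bit 0, carry out 1
  col 8: 1 + 1 + 1 (carry in) = 3 → bit 1, carry out 1
  col 9: 1 + 0 + 1 (carry in) = 2 → bit 0, carry out 1
  col 10: 0 + 0 + 1 (carry in) = 1 → bit 1, carry out 0
Reading bits MSB→LSB: 10101000101
Strip leading zeros: 10101000101
= 10101000101


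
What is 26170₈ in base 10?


Positional values:
Position 0: 0 × 8^0 = 0
Position 1: 7 × 8^1 = 56
Position 2: 1 × 8^2 = 64
Position 3: 6 × 8^3 = 3072
Position 4: 2 × 8^4 = 8192
Sum = 0 + 56 + 64 + 3072 + 8192
= 11384


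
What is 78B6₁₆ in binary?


Each hex digit → 4 binary bits:
  7 = 0111
  8 = 1000
  B = 1011
  6 = 0110
Concatenate: 0111 1000 1011 0110
= 0111100010110110


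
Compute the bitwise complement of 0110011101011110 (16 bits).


Original: 0110011101011110
Invert all bits:
  bit 0: 0 → 1
  bit 1: 1 → 0
  bit 2: 1 → 0
  bit 3: 0 → 1
  bit 4: 0 → 1
  bit 5: 1 → 0
  bit 6: 1 → 0
  bit 7: 1 → 0
  bit 8: 0 → 1
  bit 9: 1 → 0
  bit 10: 0 → 1
  bit 11: 1 → 0
  bit 12: 1 → 0
  bit 13: 1 → 0
  bit 14: 1 → 0
  bit 15: 0 → 1
= 1001100010100001


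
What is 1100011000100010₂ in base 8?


Group into 3-bit groups: 001100011000100010
  001 = 1
  100 = 4
  011 = 3
  000 = 0
  100 = 4
  010 = 2
= 0o143042


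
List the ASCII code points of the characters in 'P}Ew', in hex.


String: 'P}Ew'  (4 characters)
Per-character ASCII lookup:
  'P': uppercase starts at 65: 'P' = 65 + 15 = 80 → 0x50
  '}': special character: '}' = 125 → 0x7D
  'E': uppercase starts at 65: 'E' = 65 + 4 = 69 → 0x45
  'w': lowercase starts at 97: 'w' = 97 + 22 = 119 → 0x77
= 0x50 0x7D 0x45 0x77


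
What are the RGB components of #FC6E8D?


Hex: #FC6E8D
R = FC₁₆ = 252
G = 6E₁₆ = 110
B = 8D₁₆ = 141
= RGB(252, 110, 141)


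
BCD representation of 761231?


Each digit → 4-bit binary:
  7 → 0111
  6 → 0110
  1 → 0001
  2 → 0010
  3 → 0011
  1 → 0001
= 0111 0110 0001 0010 0011 0001


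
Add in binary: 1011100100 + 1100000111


Align and add column by column (LSB to MSB, carry propagating):
  01011100100
+ 01100000111
  -----------
  col 0: 0 + 1 + 0 (carry in) = 1 → bit 1, carry out 0
  col 1: 0 + 1 + 0 (carry in) = 1 → bit 1, carry out 0
  col 2: 1 + 1 + 0 (carry in) = 2 → bit 0, carry out 1
  col 3: 0 + 0 + 1 (carry in) = 1 → bit 1, carry out 0
  col 4: 0 + 0 + 0 (carry in) = 0 → bit 0, carry out 0
  col 5: 1 + 0 + 0 (carry in) = 1 → bit 1, carry out 0
  col 6: 1 + 0 + 0 (carry in) = 1 → bit 1, carry out 0
  col 7: 1 + 0 + 0 (carry in) = 1 → bit 1, carry out 0
  col 8: 0 + 1 + 0 (carry in) = 1 → bit 1, carry out 0
  col 9: 1 + 1 + 0 (carry in) = 2 → bit 0, carry out 1
  col 10: 0 + 0 + 1 (carry in) = 1 → bit 1, carry out 0
Reading bits MSB→LSB: 10111101011
Strip leading zeros: 10111101011
= 10111101011


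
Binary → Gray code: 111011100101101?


Binary: 111011100101101
Gray code: G = B XOR (B >> 1)
B >> 1 = 011101110010110
111011100101101 XOR 011101110010110:
  1 XOR 0 = 1
  1 XOR 1 = 0
  1 XOR 1 = 0
  0 XOR 1 = 1
  1 XOR 0 = 1
  1 XOR 1 = 0
  1 XOR 1 = 0
  0 XOR 1 = 1
  0 XOR 0 = 0
  1 XOR 0 = 1
  0 XOR 1 = 1
  1 XOR 0 = 1
  1 XOR 1 = 0
  0 XOR 1 = 1
  1 XOR 0 = 1
= 100110010111011


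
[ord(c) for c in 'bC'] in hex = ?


String: 'bC'  (2 characters)
Per-character ASCII lookup:
  'b': lowercase starts at 97: 'b' = 97 + 1 = 98 → 0x62
  'C': uppercase starts at 65: 'C' = 65 + 2 = 67 → 0x43
= 0x62 0x43


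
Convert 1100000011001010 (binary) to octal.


Group into 3-bit groups: 001100000011001010
  001 = 1
  100 = 4
  000 = 0
  011 = 3
  001 = 1
  010 = 2
= 0o140312


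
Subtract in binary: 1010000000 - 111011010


Align and subtract column by column (LSB to MSB, borrowing when needed):
  1010000000
- 0111011010
  ----------
  col 0: (0 - 0 borrow-in) - 0 → 0 - 0 = 0, borrow out 0
  col 1: (0 - 0 borrow-in) - 1 → borrow from next column: (0+2) - 1 = 1, borrow out 1
  col 2: (0 - 1 borrow-in) - 0 → borrow from next column: (-1+2) - 0 = 1, borrow out 1
  col 3: (0 - 1 borrow-in) - 1 → borrow from next column: (-1+2) - 1 = 0, borrow out 1
  col 4: (0 - 1 borrow-in) - 1 → borrow from next column: (-1+2) - 1 = 0, borrow out 1
  col 5: (0 - 1 borrow-in) - 0 → borrow from next column: (-1+2) - 0 = 1, borrow out 1
  col 6: (0 - 1 borrow-in) - 1 → borrow from next column: (-1+2) - 1 = 0, borrow out 1
  col 7: (1 - 1 borrow-in) - 1 → borrow from next column: (0+2) - 1 = 1, borrow out 1
  col 8: (0 - 1 borrow-in) - 1 → borrow from next column: (-1+2) - 1 = 0, borrow out 1
  col 9: (1 - 1 borrow-in) - 0 → 0 - 0 = 0, borrow out 0
Reading bits MSB→LSB: 0010100110
Strip leading zeros: 10100110
= 10100110


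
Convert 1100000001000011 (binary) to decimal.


Positional values:
Bit 0: 1 × 2^0 = 1
Bit 1: 1 × 2^1 = 2
Bit 6: 1 × 2^6 = 64
Bit 14: 1 × 2^14 = 16384
Bit 15: 1 × 2^15 = 32768
Sum = 1 + 2 + 64 + 16384 + 32768
= 49219


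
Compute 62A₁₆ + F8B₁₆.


Align and add column by column (LSB to MSB, each column mod 16 with carry):
  062A
+ 0F8B
  ----
  col 0: A(10) + B(11) + 0 (carry in) = 21 → 5(5), carry out 1
  col 1: 2(2) + 8(8) + 1 (carry in) = 11 → B(11), carry out 0
  col 2: 6(6) + F(15) + 0 (carry in) = 21 → 5(5), carry out 1
  col 3: 0(0) + 0(0) + 1 (carry in) = 1 → 1(1), carry out 0
Reading digits MSB→LSB: 15B5
Strip leading zeros: 15B5
= 0x15B5


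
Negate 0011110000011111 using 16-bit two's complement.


Original: 0011110000011111
Step 1 - Invert all bits: 1100001111100000
Step 2 - Add 1: 1100001111100000 + 1
= 1100001111100001 (represents -15391)


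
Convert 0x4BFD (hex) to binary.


Each hex digit → 4 binary bits:
  4 = 0100
  B = 1011
  F = 1111
  D = 1101
Concatenate: 0100 1011 1111 1101
= 0100101111111101


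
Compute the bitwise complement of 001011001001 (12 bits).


Original: 001011001001
Invert all bits:
  bit 0: 0 → 1
  bit 1: 0 → 1
  bit 2: 1 → 0
  bit 3: 0 → 1
  bit 4: 1 → 0
  bit 5: 1 → 0
  bit 6: 0 → 1
  bit 7: 0 → 1
  bit 8: 1 → 0
  bit 9: 0 → 1
  bit 10: 0 → 1
  bit 11: 1 → 0
= 110100110110


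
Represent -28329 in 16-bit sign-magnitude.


Sign bit: 1 (negative)
Magnitude: 28329 = 110111010101001
= 1110111010101001


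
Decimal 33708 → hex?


Divide by 16 repeatedly:
33708 ÷ 16 = 2106 remainder 12 (C)
2106 ÷ 16 = 131 remainder 10 (A)
131 ÷ 16 = 8 remainder 3 (3)
8 ÷ 16 = 0 remainder 8 (8)
Reading remainders bottom-up:
= 0x83AC


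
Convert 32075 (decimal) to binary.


Divide by 2 repeatedly:
32075 ÷ 2 = 16037 remainder 1
16037 ÷ 2 = 8018 remainder 1
8018 ÷ 2 = 4009 remainder 0
4009 ÷ 2 = 2004 remainder 1
2004 ÷ 2 = 1002 remainder 0
1002 ÷ 2 = 501 remainder 0
501 ÷ 2 = 250 remainder 1
250 ÷ 2 = 125 remainder 0
125 ÷ 2 = 62 remainder 1
62 ÷ 2 = 31 remainder 0
31 ÷ 2 = 15 remainder 1
15 ÷ 2 = 7 remainder 1
7 ÷ 2 = 3 remainder 1
3 ÷ 2 = 1 remainder 1
1 ÷ 2 = 0 remainder 1
Reading remainders bottom-up:
= 111110101001011


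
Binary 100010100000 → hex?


Group into 4-bit nibbles: 100010100000
  1000 = 8
  1010 = A
  0000 = 0
= 0x8A0


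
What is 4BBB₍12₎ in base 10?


Positional values (base 12):
  B × 12^0 = 11 × 1 = 11
  B × 12^1 = 11 × 12 = 132
  B × 12^2 = 11 × 144 = 1584
  4 × 12^3 = 4 × 1728 = 6912
Sum = 11 + 132 + 1584 + 6912
= 8639


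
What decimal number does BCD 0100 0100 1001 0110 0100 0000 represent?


Each 4-bit group → digit:
  0100 → 4
  0100 → 4
  1001 → 9
  0110 → 6
  0100 → 4
  0000 → 0
= 449640


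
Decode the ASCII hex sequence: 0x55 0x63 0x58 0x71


Codes (hex): 0x55 0x63 0x58 0x71
Per-code ASCII lookup:
  0x55 = 85  (range 65-90: uppercase, 85 - 65 = 20) → 'U'
  0x63 = 99  (range 97-122: lowercase, 99 - 97 = 2) → 'c'
  0x58 = 88  (range 65-90: uppercase, 88 - 65 = 23) → 'X'
  0x71 = 113  (range 97-122: lowercase, 113 - 97 = 16) → 'q'
= 'UcXq'


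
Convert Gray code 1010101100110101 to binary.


Gray code: 1010101100110101
MSB stays the same: 1
Each subsequent bit = prev_binary XOR current_gray:
  B[1] = 1 XOR 0 = 1
  B[2] = 1 XOR 1 = 0
  B[3] = 0 XOR 0 = 0
  B[4] = 0 XOR 1 = 1
  B[5] = 1 XOR 0 = 1
  B[6] = 1 XOR 1 = 0
  B[7] = 0 XOR 1 = 1
  B[8] = 1 XOR 0 = 1
  B[9] = 1 XOR 0 = 1
  B[10] = 1 XOR 1 = 0
  B[11] = 0 XOR 1 = 1
  B[12] = 1 XOR 0 = 1
  B[13] = 1 XOR 1 = 0
  B[14] = 0 XOR 0 = 0
  B[15] = 0 XOR 1 = 1
= 1100110111011001 (52697 decimal)


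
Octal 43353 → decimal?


Positional values:
Position 0: 3 × 8^0 = 3
Position 1: 5 × 8^1 = 40
Position 2: 3 × 8^2 = 192
Position 3: 3 × 8^3 = 1536
Position 4: 4 × 8^4 = 16384
Sum = 3 + 40 + 192 + 1536 + 16384
= 18155


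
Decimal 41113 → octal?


Divide by 8 repeatedly:
41113 ÷ 8 = 5139 remainder 1
5139 ÷ 8 = 642 remainder 3
642 ÷ 8 = 80 remainder 2
80 ÷ 8 = 10 remainder 0
10 ÷ 8 = 1 remainder 2
1 ÷ 8 = 0 remainder 1
Reading remainders bottom-up:
= 0o120231


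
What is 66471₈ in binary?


Each octal digit → 3 binary bits:
  6 = 110
  6 = 110
  4 = 100
  7 = 111
  1 = 001
Concatenate: 110 110 100 111 001
= 110110100111001


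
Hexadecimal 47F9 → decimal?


Positional values:
Position 0: 9 × 16^0 = 9 × 1 = 9
Position 1: F × 16^1 = 15 × 16 = 240
Position 2: 7 × 16^2 = 7 × 256 = 1792
Position 3: 4 × 16^3 = 4 × 4096 = 16384
Sum = 9 + 240 + 1792 + 16384
= 18425


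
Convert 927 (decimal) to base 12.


Divide by 12 repeatedly:
927 ÷ 12 = 77 remainder 3
77 ÷ 12 = 6 remainder 5
6 ÷ 12 = 0 remainder 6
Reading remainders bottom-up:
= 653


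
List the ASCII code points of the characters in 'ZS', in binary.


String: 'ZS'  (2 characters)
Per-character ASCII lookup:
  'Z': uppercase starts at 65: 'Z' = 65 + 25 = 90 → 1011010
  'S': uppercase starts at 65: 'S' = 65 + 18 = 83 → 1010011
= 1011010 1010011


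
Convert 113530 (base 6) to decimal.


Positional values (base 6):
  0 × 6^0 = 0 × 1 = 0
  3 × 6^1 = 3 × 6 = 18
  5 × 6^2 = 5 × 36 = 180
  3 × 6^3 = 3 × 216 = 648
  1 × 6^4 = 1 × 1296 = 1296
  1 × 6^5 = 1 × 7776 = 7776
Sum = 0 + 18 + 180 + 648 + 1296 + 7776
= 9918


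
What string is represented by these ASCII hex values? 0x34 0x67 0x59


Codes (hex): 0x34 0x67 0x59
Per-code ASCII lookup:
  0x34 = 52  (range 48-57: digits, 52 - 48 = 4) → '4'
  0x67 = 103  (range 97-122: lowercase, 103 - 97 = 6) → 'g'
  0x59 = 89  (range 65-90: uppercase, 89 - 65 = 24) → 'Y'
= '4gY'


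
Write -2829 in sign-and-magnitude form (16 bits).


Sign bit: 1 (negative)
Magnitude: 2829 = 000101100001101
= 1000101100001101


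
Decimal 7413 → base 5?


Divide by 5 repeatedly:
7413 ÷ 5 = 1482 remainder 3
1482 ÷ 5 = 296 remainder 2
296 ÷ 5 = 59 remainder 1
59 ÷ 5 = 11 remainder 4
11 ÷ 5 = 2 remainder 1
2 ÷ 5 = 0 remainder 2
Reading remainders bottom-up:
= 214123


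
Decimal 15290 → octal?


Divide by 8 repeatedly:
15290 ÷ 8 = 1911 remainder 2
1911 ÷ 8 = 238 remainder 7
238 ÷ 8 = 29 remainder 6
29 ÷ 8 = 3 remainder 5
3 ÷ 8 = 0 remainder 3
Reading remainders bottom-up:
= 0o35672


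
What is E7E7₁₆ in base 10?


Positional values:
Position 0: 7 × 16^0 = 7 × 1 = 7
Position 1: E × 16^1 = 14 × 16 = 224
Position 2: 7 × 16^2 = 7 × 256 = 1792
Position 3: E × 16^3 = 14 × 4096 = 57344
Sum = 7 + 224 + 1792 + 57344
= 59367


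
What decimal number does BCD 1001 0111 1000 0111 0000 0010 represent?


Each 4-bit group → digit:
  1001 → 9
  0111 → 7
  1000 → 8
  0111 → 7
  0000 → 0
  0010 → 2
= 978702


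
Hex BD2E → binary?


Each hex digit → 4 binary bits:
  B = 1011
  D = 1101
  2 = 0010
  E = 1110
Concatenate: 1011 1101 0010 1110
= 1011110100101110


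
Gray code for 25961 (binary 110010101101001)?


Binary: 110010101101001
Gray code: G = B XOR (B >> 1)
B >> 1 = 011001010110100
110010101101001 XOR 011001010110100:
  1 XOR 0 = 1
  1 XOR 1 = 0
  0 XOR 1 = 1
  0 XOR 0 = 0
  1 XOR 0 = 1
  0 XOR 1 = 1
  1 XOR 0 = 1
  0 XOR 1 = 1
  1 XOR 0 = 1
  1 XOR 1 = 0
  0 XOR 1 = 1
  1 XOR 0 = 1
  0 XOR 1 = 1
  0 XOR 0 = 0
  1 XOR 0 = 1
= 101011111011101


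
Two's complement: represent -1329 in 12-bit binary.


Original: 010100110001
Step 1 - Invert all bits: 101011001110
Step 2 - Add 1: 101011001110 + 1
= 101011001111 (represents -1329)


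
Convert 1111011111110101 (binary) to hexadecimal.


Group into 4-bit nibbles: 1111011111110101
  1111 = F
  0111 = 7
  1111 = F
  0101 = 5
= 0xF7F5


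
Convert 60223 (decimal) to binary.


Divide by 2 repeatedly:
60223 ÷ 2 = 30111 remainder 1
30111 ÷ 2 = 15055 remainder 1
15055 ÷ 2 = 7527 remainder 1
7527 ÷ 2 = 3763 remainder 1
3763 ÷ 2 = 1881 remainder 1
1881 ÷ 2 = 940 remainder 1
940 ÷ 2 = 470 remainder 0
470 ÷ 2 = 235 remainder 0
235 ÷ 2 = 117 remainder 1
117 ÷ 2 = 58 remainder 1
58 ÷ 2 = 29 remainder 0
29 ÷ 2 = 14 remainder 1
14 ÷ 2 = 7 remainder 0
7 ÷ 2 = 3 remainder 1
3 ÷ 2 = 1 remainder 1
1 ÷ 2 = 0 remainder 1
Reading remainders bottom-up:
= 1110101100111111


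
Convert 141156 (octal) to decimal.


Positional values:
Position 0: 6 × 8^0 = 6
Position 1: 5 × 8^1 = 40
Position 2: 1 × 8^2 = 64
Position 3: 1 × 8^3 = 512
Position 4: 4 × 8^4 = 16384
Position 5: 1 × 8^5 = 32768
Sum = 6 + 40 + 64 + 512 + 16384 + 32768
= 49774


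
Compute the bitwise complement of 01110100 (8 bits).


Original: 01110100
Invert all bits:
  bit 0: 0 → 1
  bit 1: 1 → 0
  bit 2: 1 → 0
  bit 3: 1 → 0
  bit 4: 0 → 1
  bit 5: 1 → 0
  bit 6: 0 → 1
  bit 7: 0 → 1
= 10001011


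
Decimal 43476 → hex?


Divide by 16 repeatedly:
43476 ÷ 16 = 2717 remainder 4 (4)
2717 ÷ 16 = 169 remainder 13 (D)
169 ÷ 16 = 10 remainder 9 (9)
10 ÷ 16 = 0 remainder 10 (A)
Reading remainders bottom-up:
= 0xA9D4


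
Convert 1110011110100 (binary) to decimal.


Positional values:
Bit 2: 1 × 2^2 = 4
Bit 4: 1 × 2^4 = 16
Bit 5: 1 × 2^5 = 32
Bit 6: 1 × 2^6 = 64
Bit 7: 1 × 2^7 = 128
Bit 10: 1 × 2^10 = 1024
Bit 11: 1 × 2^11 = 2048
Bit 12: 1 × 2^12 = 4096
Sum = 4 + 16 + 32 + 64 + 128 + 1024 + 2048 + 4096
= 7412


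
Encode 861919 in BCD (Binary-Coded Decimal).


Each digit → 4-bit binary:
  8 → 1000
  6 → 0110
  1 → 0001
  9 → 1001
  1 → 0001
  9 → 1001
= 1000 0110 0001 1001 0001 1001


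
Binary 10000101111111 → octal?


Group into 3-bit groups: 010000101111111
  010 = 2
  000 = 0
  101 = 5
  111 = 7
  111 = 7
= 0o20577


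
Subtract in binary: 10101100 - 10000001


Align and subtract column by column (LSB to MSB, borrowing when needed):
  10101100
- 10000001
  --------
  col 0: (0 - 0 borrow-in) - 1 → borrow from next column: (0+2) - 1 = 1, borrow out 1
  col 1: (0 - 1 borrow-in) - 0 → borrow from next column: (-1+2) - 0 = 1, borrow out 1
  col 2: (1 - 1 borrow-in) - 0 → 0 - 0 = 0, borrow out 0
  col 3: (1 - 0 borrow-in) - 0 → 1 - 0 = 1, borrow out 0
  col 4: (0 - 0 borrow-in) - 0 → 0 - 0 = 0, borrow out 0
  col 5: (1 - 0 borrow-in) - 0 → 1 - 0 = 1, borrow out 0
  col 6: (0 - 0 borrow-in) - 0 → 0 - 0 = 0, borrow out 0
  col 7: (1 - 0 borrow-in) - 1 → 1 - 1 = 0, borrow out 0
Reading bits MSB→LSB: 00101011
Strip leading zeros: 101011
= 101011


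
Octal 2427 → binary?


Each octal digit → 3 binary bits:
  2 = 010
  4 = 100
  2 = 010
  7 = 111
Concatenate: 010 100 010 111
= 010100010111


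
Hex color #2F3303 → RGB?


Hex: #2F3303
R = 2F₁₆ = 47
G = 33₁₆ = 51
B = 03₁₆ = 3
= RGB(47, 51, 3)


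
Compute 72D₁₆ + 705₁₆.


Align and add column by column (LSB to MSB, each column mod 16 with carry):
  072D
+ 0705
  ----
  col 0: D(13) + 5(5) + 0 (carry in) = 18 → 2(2), carry out 1
  col 1: 2(2) + 0(0) + 1 (carry in) = 3 → 3(3), carry out 0
  col 2: 7(7) + 7(7) + 0 (carry in) = 14 → E(14), carry out 0
  col 3: 0(0) + 0(0) + 0 (carry in) = 0 → 0(0), carry out 0
Reading digits MSB→LSB: 0E32
Strip leading zeros: E32
= 0xE32


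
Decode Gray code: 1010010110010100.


Gray code: 1010010110010100
MSB stays the same: 1
Each subsequent bit = prev_binary XOR current_gray:
  B[1] = 1 XOR 0 = 1
  B[2] = 1 XOR 1 = 0
  B[3] = 0 XOR 0 = 0
  B[4] = 0 XOR 0 = 0
  B[5] = 0 XOR 1 = 1
  B[6] = 1 XOR 0 = 1
  B[7] = 1 XOR 1 = 0
  B[8] = 0 XOR 1 = 1
  B[9] = 1 XOR 0 = 1
  B[10] = 1 XOR 0 = 1
  B[11] = 1 XOR 1 = 0
  B[12] = 0 XOR 0 = 0
  B[13] = 0 XOR 1 = 1
  B[14] = 1 XOR 0 = 1
  B[15] = 1 XOR 0 = 1
= 1100011011100111 (50919 decimal)


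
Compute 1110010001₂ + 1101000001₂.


Align and add column by column (LSB to MSB, carry propagating):
  01110010001
+ 01101000001
  -----------
  col 0: 1 + 1 + 0 (carry in) = 2 → bit 0, carry out 1
  col 1: 0 + 0 + 1 (carry in) = 1 → bit 1, carry out 0
  col 2: 0 + 0 + 0 (carry in) = 0 → bit 0, carry out 0
  col 3: 0 + 0 + 0 (carry in) = 0 → bit 0, carry out 0
  col 4: 1 + 0 + 0 (carry in) = 1 → bit 1, carry out 0
  col 5: 0 + 0 + 0 (carry in) = 0 → bit 0, carry out 0
  col 6: 0 + 1 + 0 (carry in) = 1 → bit 1, carry out 0
  col 7: 1 + 0 + 0 (carry in) = 1 → bit 1, carry out 0
  col 8: 1 + 1 + 0 (carry in) = 2 → bit 0, carry out 1
  col 9: 1 + 1 + 1 (carry in) = 3 → bit 1, carry out 1
  col 10: 0 + 0 + 1 (carry in) = 1 → bit 1, carry out 0
Reading bits MSB→LSB: 11011010010
Strip leading zeros: 11011010010
= 11011010010


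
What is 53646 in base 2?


Divide by 2 repeatedly:
53646 ÷ 2 = 26823 remainder 0
26823 ÷ 2 = 13411 remainder 1
13411 ÷ 2 = 6705 remainder 1
6705 ÷ 2 = 3352 remainder 1
3352 ÷ 2 = 1676 remainder 0
1676 ÷ 2 = 838 remainder 0
838 ÷ 2 = 419 remainder 0
419 ÷ 2 = 209 remainder 1
209 ÷ 2 = 104 remainder 1
104 ÷ 2 = 52 remainder 0
52 ÷ 2 = 26 remainder 0
26 ÷ 2 = 13 remainder 0
13 ÷ 2 = 6 remainder 1
6 ÷ 2 = 3 remainder 0
3 ÷ 2 = 1 remainder 1
1 ÷ 2 = 0 remainder 1
Reading remainders bottom-up:
= 1101000110001110


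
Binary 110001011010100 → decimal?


Positional values:
Bit 2: 1 × 2^2 = 4
Bit 4: 1 × 2^4 = 16
Bit 6: 1 × 2^6 = 64
Bit 7: 1 × 2^7 = 128
Bit 9: 1 × 2^9 = 512
Bit 13: 1 × 2^13 = 8192
Bit 14: 1 × 2^14 = 16384
Sum = 4 + 16 + 64 + 128 + 512 + 8192 + 16384
= 25300


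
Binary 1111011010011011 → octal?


Group into 3-bit groups: 001111011010011011
  001 = 1
  111 = 7
  011 = 3
  010 = 2
  011 = 3
  011 = 3
= 0o173233


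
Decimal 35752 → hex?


Divide by 16 repeatedly:
35752 ÷ 16 = 2234 remainder 8 (8)
2234 ÷ 16 = 139 remainder 10 (A)
139 ÷ 16 = 8 remainder 11 (B)
8 ÷ 16 = 0 remainder 8 (8)
Reading remainders bottom-up:
= 0x8BA8


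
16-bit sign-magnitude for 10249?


Sign bit: 0 (positive)
Magnitude: 10249 = 010100000001001
= 0010100000001001


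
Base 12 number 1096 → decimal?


Positional values (base 12):
  6 × 12^0 = 6 × 1 = 6
  9 × 12^1 = 9 × 12 = 108
  0 × 12^2 = 0 × 144 = 0
  1 × 12^3 = 1 × 1728 = 1728
Sum = 6 + 108 + 0 + 1728
= 1842


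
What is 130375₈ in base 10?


Positional values:
Position 0: 5 × 8^0 = 5
Position 1: 7 × 8^1 = 56
Position 2: 3 × 8^2 = 192
Position 3: 0 × 8^3 = 0
Position 4: 3 × 8^4 = 12288
Position 5: 1 × 8^5 = 32768
Sum = 5 + 56 + 192 + 0 + 12288 + 32768
= 45309


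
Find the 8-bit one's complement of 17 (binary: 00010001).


Original: 00010001
Invert all bits:
  bit 0: 0 → 1
  bit 1: 0 → 1
  bit 2: 0 → 1
  bit 3: 1 → 0
  bit 4: 0 → 1
  bit 5: 0 → 1
  bit 6: 0 → 1
  bit 7: 1 → 0
= 11101110


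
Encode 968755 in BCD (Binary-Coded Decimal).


Each digit → 4-bit binary:
  9 → 1001
  6 → 0110
  8 → 1000
  7 → 0111
  5 → 0101
  5 → 0101
= 1001 0110 1000 0111 0101 0101


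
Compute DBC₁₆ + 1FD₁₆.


Align and add column by column (LSB to MSB, each column mod 16 with carry):
  0DBC
+ 01FD
  ----
  col 0: C(12) + D(13) + 0 (carry in) = 25 → 9(9), carry out 1
  col 1: B(11) + F(15) + 1 (carry in) = 27 → B(11), carry out 1
  col 2: D(13) + 1(1) + 1 (carry in) = 15 → F(15), carry out 0
  col 3: 0(0) + 0(0) + 0 (carry in) = 0 → 0(0), carry out 0
Reading digits MSB→LSB: 0FB9
Strip leading zeros: FB9
= 0xFB9


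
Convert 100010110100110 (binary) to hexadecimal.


Group into 4-bit nibbles: 0100010110100110
  0100 = 4
  0101 = 5
  1010 = A
  0110 = 6
= 0x45A6


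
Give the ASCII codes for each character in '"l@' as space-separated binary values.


String: '"l@'  (3 characters)
Per-character ASCII lookup:
  '"': special character: '"' = 34 → 100010
  'l': lowercase starts at 97: 'l' = 97 + 11 = 108 → 1101100
  '@': special character: '@' = 64 → 1000000
= 100010 1101100 1000000


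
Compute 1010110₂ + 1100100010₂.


Align and add column by column (LSB to MSB, carry propagating):
  00001010110
+ 01100100010
  -----------
  col 0: 0 + 0 + 0 (carry in) = 0 → bit 0, carry out 0
  col 1: 1 + 1 + 0 (carry in) = 2 → bit 0, carry out 1
  col 2: 1 + 0 + 1 (carry in) = 2 → bit 0, carry out 1
  col 3: 0 + 0 + 1 (carry in) = 1 → bit 1, carry out 0
  col 4: 1 + 0 + 0 (carry in) = 1 → bit 1, carry out 0
  col 5: 0 + 1 + 0 (carry in) = 1 → bit 1, carry out 0
  col 6: 1 + 0 + 0 (carry in) = 1 → bit 1, carry out 0
  col 7: 0 + 0 + 0 (carry in) = 0 → bit 0, carry out 0
  col 8: 0 + 1 + 0 (carry in) = 1 → bit 1, carry out 0
  col 9: 0 + 1 + 0 (carry in) = 1 → bit 1, carry out 0
  col 10: 0 + 0 + 0 (carry in) = 0 → bit 0, carry out 0
Reading bits MSB→LSB: 01101111000
Strip leading zeros: 1101111000
= 1101111000


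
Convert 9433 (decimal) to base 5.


Divide by 5 repeatedly:
9433 ÷ 5 = 1886 remainder 3
1886 ÷ 5 = 377 remainder 1
377 ÷ 5 = 75 remainder 2
75 ÷ 5 = 15 remainder 0
15 ÷ 5 = 3 remainder 0
3 ÷ 5 = 0 remainder 3
Reading remainders bottom-up:
= 300213


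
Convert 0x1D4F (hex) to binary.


Each hex digit → 4 binary bits:
  1 = 0001
  D = 1101
  4 = 0100
  F = 1111
Concatenate: 0001 1101 0100 1111
= 0001110101001111


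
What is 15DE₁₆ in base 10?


Positional values:
Position 0: E × 16^0 = 14 × 1 = 14
Position 1: D × 16^1 = 13 × 16 = 208
Position 2: 5 × 16^2 = 5 × 256 = 1280
Position 3: 1 × 16^3 = 1 × 4096 = 4096
Sum = 14 + 208 + 1280 + 4096
= 5598


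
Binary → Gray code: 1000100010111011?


Binary: 1000100010111011
Gray code: G = B XOR (B >> 1)
B >> 1 = 0100010001011101
1000100010111011 XOR 0100010001011101:
  1 XOR 0 = 1
  0 XOR 1 = 1
  0 XOR 0 = 0
  0 XOR 0 = 0
  1 XOR 0 = 1
  0 XOR 1 = 1
  0 XOR 0 = 0
  0 XOR 0 = 0
  1 XOR 0 = 1
  0 XOR 1 = 1
  1 XOR 0 = 1
  1 XOR 1 = 0
  1 XOR 1 = 0
  0 XOR 1 = 1
  1 XOR 0 = 1
  1 XOR 1 = 0
= 1100110011100110


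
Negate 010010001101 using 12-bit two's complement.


Original: 010010001101
Step 1 - Invert all bits: 101101110010
Step 2 - Add 1: 101101110010 + 1
= 101101110011 (represents -1165)


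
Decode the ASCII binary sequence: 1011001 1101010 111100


Codes (binary): 1011001 1101010 111100
Per-code ASCII lookup:
  1011001 = 89  (range 65-90: uppercase, 89 - 65 = 24) → 'Y'
  1101010 = 106  (range 97-122: lowercase, 106 - 97 = 9) → 'j'
  111100 = 60  (special character) → '<'
= 'Yj<'


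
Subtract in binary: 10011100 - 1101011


Align and subtract column by column (LSB to MSB, borrowing when needed):
  10011100
- 01101011
  --------
  col 0: (0 - 0 borrow-in) - 1 → borrow from next column: (0+2) - 1 = 1, borrow out 1
  col 1: (0 - 1 borrow-in) - 1 → borrow from next column: (-1+2) - 1 = 0, borrow out 1
  col 2: (1 - 1 borrow-in) - 0 → 0 - 0 = 0, borrow out 0
  col 3: (1 - 0 borrow-in) - 1 → 1 - 1 = 0, borrow out 0
  col 4: (1 - 0 borrow-in) - 0 → 1 - 0 = 1, borrow out 0
  col 5: (0 - 0 borrow-in) - 1 → borrow from next column: (0+2) - 1 = 1, borrow out 1
  col 6: (0 - 1 borrow-in) - 1 → borrow from next column: (-1+2) - 1 = 0, borrow out 1
  col 7: (1 - 1 borrow-in) - 0 → 0 - 0 = 0, borrow out 0
Reading bits MSB→LSB: 00110001
Strip leading zeros: 110001
= 110001


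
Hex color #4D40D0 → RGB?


Hex: #4D40D0
R = 4D₁₆ = 77
G = 40₁₆ = 64
B = D0₁₆ = 208
= RGB(77, 64, 208)


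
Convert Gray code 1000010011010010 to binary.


Gray code: 1000010011010010
MSB stays the same: 1
Each subsequent bit = prev_binary XOR current_gray:
  B[1] = 1 XOR 0 = 1
  B[2] = 1 XOR 0 = 1
  B[3] = 1 XOR 0 = 1
  B[4] = 1 XOR 0 = 1
  B[5] = 1 XOR 1 = 0
  B[6] = 0 XOR 0 = 0
  B[7] = 0 XOR 0 = 0
  B[8] = 0 XOR 1 = 1
  B[9] = 1 XOR 1 = 0
  B[10] = 0 XOR 0 = 0
  B[11] = 0 XOR 1 = 1
  B[12] = 1 XOR 0 = 1
  B[13] = 1 XOR 0 = 1
  B[14] = 1 XOR 1 = 0
  B[15] = 0 XOR 0 = 0
= 1111100010011100 (63644 decimal)


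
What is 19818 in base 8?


Divide by 8 repeatedly:
19818 ÷ 8 = 2477 remainder 2
2477 ÷ 8 = 309 remainder 5
309 ÷ 8 = 38 remainder 5
38 ÷ 8 = 4 remainder 6
4 ÷ 8 = 0 remainder 4
Reading remainders bottom-up:
= 0o46552


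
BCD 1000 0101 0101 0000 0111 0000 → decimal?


Each 4-bit group → digit:
  1000 → 8
  0101 → 5
  0101 → 5
  0000 → 0
  0111 → 7
  0000 → 0
= 855070


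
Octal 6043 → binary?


Each octal digit → 3 binary bits:
  6 = 110
  0 = 000
  4 = 100
  3 = 011
Concatenate: 110 000 100 011
= 110000100011


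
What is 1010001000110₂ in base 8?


Group into 3-bit groups: 001010001000110
  001 = 1
  010 = 2
  001 = 1
  000 = 0
  110 = 6
= 0o12106


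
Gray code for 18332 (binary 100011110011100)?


Binary: 100011110011100
Gray code: G = B XOR (B >> 1)
B >> 1 = 010001111001110
100011110011100 XOR 010001111001110:
  1 XOR 0 = 1
  0 XOR 1 = 1
  0 XOR 0 = 0
  0 XOR 0 = 0
  1 XOR 0 = 1
  1 XOR 1 = 0
  1 XOR 1 = 0
  1 XOR 1 = 0
  0 XOR 1 = 1
  0 XOR 0 = 0
  1 XOR 0 = 1
  1 XOR 1 = 0
  1 XOR 1 = 0
  0 XOR 1 = 1
  0 XOR 0 = 0
= 110010001010010


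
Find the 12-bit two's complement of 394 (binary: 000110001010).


Original: 000110001010
Step 1 - Invert all bits: 111001110101
Step 2 - Add 1: 111001110101 + 1
= 111001110110 (represents -394)


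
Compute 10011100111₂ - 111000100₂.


Align and subtract column by column (LSB to MSB, borrowing when needed):
  10011100111
- 00111000100
  -----------
  col 0: (1 - 0 borrow-in) - 0 → 1 - 0 = 1, borrow out 0
  col 1: (1 - 0 borrow-in) - 0 → 1 - 0 = 1, borrow out 0
  col 2: (1 - 0 borrow-in) - 1 → 1 - 1 = 0, borrow out 0
  col 3: (0 - 0 borrow-in) - 0 → 0 - 0 = 0, borrow out 0
  col 4: (0 - 0 borrow-in) - 0 → 0 - 0 = 0, borrow out 0
  col 5: (1 - 0 borrow-in) - 0 → 1 - 0 = 1, borrow out 0
  col 6: (1 - 0 borrow-in) - 1 → 1 - 1 = 0, borrow out 0
  col 7: (1 - 0 borrow-in) - 1 → 1 - 1 = 0, borrow out 0
  col 8: (0 - 0 borrow-in) - 1 → borrow from next column: (0+2) - 1 = 1, borrow out 1
  col 9: (0 - 1 borrow-in) - 0 → borrow from next column: (-1+2) - 0 = 1, borrow out 1
  col 10: (1 - 1 borrow-in) - 0 → 0 - 0 = 0, borrow out 0
Reading bits MSB→LSB: 01100100011
Strip leading zeros: 1100100011
= 1100100011


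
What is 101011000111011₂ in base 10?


Positional values:
Bit 0: 1 × 2^0 = 1
Bit 1: 1 × 2^1 = 2
Bit 3: 1 × 2^3 = 8
Bit 4: 1 × 2^4 = 16
Bit 5: 1 × 2^5 = 32
Bit 9: 1 × 2^9 = 512
Bit 10: 1 × 2^10 = 1024
Bit 12: 1 × 2^12 = 4096
Bit 14: 1 × 2^14 = 16384
Sum = 1 + 2 + 8 + 16 + 32 + 512 + 1024 + 4096 + 16384
= 22075


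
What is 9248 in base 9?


Divide by 9 repeatedly:
9248 ÷ 9 = 1027 remainder 5
1027 ÷ 9 = 114 remainder 1
114 ÷ 9 = 12 remainder 6
12 ÷ 9 = 1 remainder 3
1 ÷ 9 = 0 remainder 1
Reading remainders bottom-up:
= 13615


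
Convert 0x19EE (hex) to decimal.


Positional values:
Position 0: E × 16^0 = 14 × 1 = 14
Position 1: E × 16^1 = 14 × 16 = 224
Position 2: 9 × 16^2 = 9 × 256 = 2304
Position 3: 1 × 16^3 = 1 × 4096 = 4096
Sum = 14 + 224 + 2304 + 4096
= 6638


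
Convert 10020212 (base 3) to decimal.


Positional values (base 3):
  2 × 3^0 = 2 × 1 = 2
  1 × 3^1 = 1 × 3 = 3
  2 × 3^2 = 2 × 9 = 18
  0 × 3^3 = 0 × 27 = 0
  2 × 3^4 = 2 × 81 = 162
  0 × 3^5 = 0 × 243 = 0
  0 × 3^6 = 0 × 729 = 0
  1 × 3^7 = 1 × 2187 = 2187
Sum = 2 + 3 + 18 + 0 + 162 + 0 + 0 + 2187
= 2372


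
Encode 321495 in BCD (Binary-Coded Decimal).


Each digit → 4-bit binary:
  3 → 0011
  2 → 0010
  1 → 0001
  4 → 0100
  9 → 1001
  5 → 0101
= 0011 0010 0001 0100 1001 0101


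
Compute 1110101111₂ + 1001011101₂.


Align and add column by column (LSB to MSB, carry propagating):
  01110101111
+ 01001011101
  -----------
  col 0: 1 + 1 + 0 (carry in) = 2 → bit 0, carry out 1
  col 1: 1 + 0 + 1 (carry in) = 2 → bit 0, carry out 1
  col 2: 1 + 1 + 1 (carry in) = 3 → bit 1, carry out 1
  col 3: 1 + 1 + 1 (carry in) = 3 → bit 1, carry out 1
  col 4: 0 + 1 + 1 (carry in) = 2 → bit 0, carry out 1
  col 5: 1 + 0 + 1 (carry in) = 2 → bit 0, carry out 1
  col 6: 0 + 1 + 1 (carry in) = 2 → bit 0, carry out 1
  col 7: 1 + 0 + 1 (carry in) = 2 → bit 0, carry out 1
  col 8: 1 + 0 + 1 (carry in) = 2 → bit 0, carry out 1
  col 9: 1 + 1 + 1 (carry in) = 3 → bit 1, carry out 1
  col 10: 0 + 0 + 1 (carry in) = 1 → bit 1, carry out 0
Reading bits MSB→LSB: 11000001100
Strip leading zeros: 11000001100
= 11000001100
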